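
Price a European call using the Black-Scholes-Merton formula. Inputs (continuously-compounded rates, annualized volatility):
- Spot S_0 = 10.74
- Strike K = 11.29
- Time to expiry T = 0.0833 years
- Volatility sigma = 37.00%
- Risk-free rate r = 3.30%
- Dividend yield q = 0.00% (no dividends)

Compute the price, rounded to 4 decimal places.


Answer: Price = 0.2538

Derivation:
d1 = (ln(S/K) + (r - q + 0.5*sigma^2) * T) / (sigma * sqrt(T)) = -0.38853930
d2 = d1 - sigma * sqrt(T) = -0.49532774
exp(-rT) = 0.99725487; exp(-qT) = 1.00000000
C = S_0 * exp(-qT) * N(d1) - K * exp(-rT) * N(d2)
N(d1) = 0.34880849; N(d2) = 0.31018440
C = 10.7400 * 1.00000000 * 0.34880849 - 11.2900 * 0.99725487 * 0.31018440 = 0.2538


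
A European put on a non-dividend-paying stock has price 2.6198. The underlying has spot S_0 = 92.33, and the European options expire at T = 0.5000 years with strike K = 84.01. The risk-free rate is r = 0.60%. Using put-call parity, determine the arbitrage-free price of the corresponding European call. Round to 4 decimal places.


Answer: Call price = 11.1915

Derivation:
Put-call parity: C - P = S_0 * exp(-qT) - K * exp(-rT).
S_0 * exp(-qT) = 92.3300 * 1.00000000 = 92.33000000
K * exp(-rT) = 84.0100 * 0.99700450 = 83.75834767
C = P + S*exp(-qT) - K*exp(-rT)
C = 2.6198 + 92.33000000 - 83.75834767 = 11.1915


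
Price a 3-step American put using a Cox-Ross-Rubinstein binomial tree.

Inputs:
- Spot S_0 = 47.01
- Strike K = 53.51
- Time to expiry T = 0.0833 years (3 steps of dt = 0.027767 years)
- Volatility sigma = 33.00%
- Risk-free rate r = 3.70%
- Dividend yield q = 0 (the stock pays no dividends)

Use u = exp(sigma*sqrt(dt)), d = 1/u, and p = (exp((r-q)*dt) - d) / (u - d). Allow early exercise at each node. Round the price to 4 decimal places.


Answer: Price = V(0,0) = 6.6388

Derivation:
dt = T/N = 0.027767
u = exp(sigma*sqrt(dt)) = 1.056529; d = 1/u = 0.946496
p = (exp((r-q)*dt) - d) / (u - d) = 0.495598
Discount per step: exp(-r*dt) = 0.998973
Stock lattice S(k, i) with i counting down-moves:
  k=0: S(0,0) = 47.0100
  k=1: S(1,0) = 49.6674; S(1,1) = 44.4948
  k=2: S(2,0) = 52.4751; S(2,1) = 47.0100; S(2,2) = 42.1141
  k=3: S(3,0) = 55.4414; S(3,1) = 49.6674; S(3,2) = 44.4948; S(3,3) = 39.8608
Terminal payoffs V(N, i) = max(K - S_T, 0):
  V(3,0) = 0.000000; V(3,1) = 3.842572; V(3,2) = 9.015244; V(3,3) = 13.649201
Backward induction: V(k, i) = exp(-r*dt) * [p * V(k+1, i) + (1-p) * V(k+1, i+1)]; then take max(V_cont, immediate exercise) for American.
  V(2,0) = exp(-r*dt) * [p*0.000000 + (1-p)*3.842572] = 1.936211; exercise = 1.034922; V(2,0) = max -> 1.936211
  V(2,1) = exp(-r*dt) * [p*3.842572 + (1-p)*9.015244] = 6.445054; exercise = 6.500000; V(2,1) = max -> 6.500000
  V(2,2) = exp(-r*dt) * [p*9.015244 + (1-p)*13.649201] = 11.340965; exercise = 11.395911; V(2,2) = max -> 11.395911
  V(1,0) = exp(-r*dt) * [p*1.936211 + (1-p)*6.500000] = 4.233844; exercise = 3.842572; V(1,0) = max -> 4.233844
  V(1,1) = exp(-r*dt) * [p*6.500000 + (1-p)*11.395911] = 8.960298; exercise = 9.015244; V(1,1) = max -> 9.015244
  V(0,0) = exp(-r*dt) * [p*4.233844 + (1-p)*9.015244] = 6.638768; exercise = 6.500000; V(0,0) = max -> 6.638768


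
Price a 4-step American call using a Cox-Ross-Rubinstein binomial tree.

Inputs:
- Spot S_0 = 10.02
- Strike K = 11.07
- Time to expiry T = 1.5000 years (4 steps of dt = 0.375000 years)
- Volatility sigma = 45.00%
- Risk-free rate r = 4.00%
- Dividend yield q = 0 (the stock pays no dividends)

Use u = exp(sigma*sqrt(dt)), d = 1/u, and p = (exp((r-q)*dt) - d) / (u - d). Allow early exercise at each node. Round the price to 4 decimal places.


dt = T/N = 0.375000
u = exp(sigma*sqrt(dt)) = 1.317278; d = 1/u = 0.759141
p = (exp((r-q)*dt) - d) / (u - d) = 0.458618
Discount per step: exp(-r*dt) = 0.985112
Stock lattice S(k, i) with i counting down-moves:
  k=0: S(0,0) = 10.0200
  k=1: S(1,0) = 13.1991; S(1,1) = 7.6066
  k=2: S(2,0) = 17.3869; S(2,1) = 10.0200; S(2,2) = 5.7745
  k=3: S(3,0) = 22.9034; S(3,1) = 13.1991; S(3,2) = 7.6066; S(3,3) = 4.3836
  k=4: S(4,0) = 30.1702; S(4,1) = 17.3869; S(4,2) = 10.0200; S(4,3) = 5.7745; S(4,4) = 3.3278
Terminal payoffs V(N, i) = max(S_T - K, 0):
  V(4,0) = 19.100164; V(4,1) = 6.316922; V(4,2) = 0.000000; V(4,3) = 0.000000; V(4,4) = 0.000000
Backward induction: V(k, i) = exp(-r*dt) * [p * V(k+1, i) + (1-p) * V(k+1, i+1)]; then take max(V_cont, immediate exercise) for American.
  V(3,0) = exp(-r*dt) * [p*19.100164 + (1-p)*6.316922] = 11.998223; exercise = 11.833412; V(3,0) = max -> 11.998223
  V(3,1) = exp(-r*dt) * [p*6.316922 + (1-p)*0.000000] = 2.853925; exercise = 2.129127; V(3,1) = max -> 2.853925
  V(3,2) = exp(-r*dt) * [p*0.000000 + (1-p)*0.000000] = 0.000000; exercise = 0.000000; V(3,2) = max -> 0.000000
  V(3,3) = exp(-r*dt) * [p*0.000000 + (1-p)*0.000000] = 0.000000; exercise = 0.000000; V(3,3) = max -> 0.000000
  V(2,0) = exp(-r*dt) * [p*11.998223 + (1-p)*2.853925] = 6.942743; exercise = 6.316922; V(2,0) = max -> 6.942743
  V(2,1) = exp(-r*dt) * [p*2.853925 + (1-p)*0.000000] = 1.289376; exercise = 0.000000; V(2,1) = max -> 1.289376
  V(2,2) = exp(-r*dt) * [p*0.000000 + (1-p)*0.000000] = 0.000000; exercise = 0.000000; V(2,2) = max -> 0.000000
  V(1,0) = exp(-r*dt) * [p*6.942743 + (1-p)*1.289376] = 3.824317; exercise = 2.129127; V(1,0) = max -> 3.824317
  V(1,1) = exp(-r*dt) * [p*1.289376 + (1-p)*0.000000] = 0.582528; exercise = 0.000000; V(1,1) = max -> 0.582528
  V(0,0) = exp(-r*dt) * [p*3.824317 + (1-p)*0.582528] = 2.038465; exercise = 0.000000; V(0,0) = max -> 2.038465

Answer: Price = V(0,0) = 2.0385


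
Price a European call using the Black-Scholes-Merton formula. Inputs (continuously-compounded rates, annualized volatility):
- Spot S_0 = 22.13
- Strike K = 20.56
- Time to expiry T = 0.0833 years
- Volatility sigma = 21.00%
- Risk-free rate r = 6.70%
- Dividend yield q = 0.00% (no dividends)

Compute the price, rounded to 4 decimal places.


Answer: Price = 1.7423

Derivation:
d1 = (ln(S/K) + (r - q + 0.5*sigma^2) * T) / (sigma * sqrt(T)) = 1.33649633
d2 = d1 - sigma * sqrt(T) = 1.27588668
exp(-rT) = 0.99443445; exp(-qT) = 1.00000000
C = S_0 * exp(-qT) * N(d1) - K * exp(-rT) * N(d2)
N(d1) = 0.90930645; N(d2) = 0.89900221
C = 22.1300 * 1.00000000 * 0.90930645 - 20.5600 * 0.99443445 * 0.89900221 = 1.7423


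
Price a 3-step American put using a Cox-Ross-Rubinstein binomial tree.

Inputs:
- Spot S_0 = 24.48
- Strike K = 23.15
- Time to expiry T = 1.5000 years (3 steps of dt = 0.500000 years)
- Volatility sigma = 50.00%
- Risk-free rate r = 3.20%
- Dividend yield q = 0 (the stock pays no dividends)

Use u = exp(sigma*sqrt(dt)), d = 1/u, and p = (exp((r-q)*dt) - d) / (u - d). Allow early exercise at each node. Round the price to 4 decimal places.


dt = T/N = 0.500000
u = exp(sigma*sqrt(dt)) = 1.424119; d = 1/u = 0.702189
p = (exp((r-q)*dt) - d) / (u - d) = 0.434862
Discount per step: exp(-r*dt) = 0.984127
Stock lattice S(k, i) with i counting down-moves:
  k=0: S(0,0) = 24.4800
  k=1: S(1,0) = 34.8624; S(1,1) = 17.1896
  k=2: S(2,0) = 49.6483; S(2,1) = 24.4800; S(2,2) = 12.0703
  k=3: S(3,0) = 70.7050; S(3,1) = 34.8624; S(3,2) = 17.1896; S(3,3) = 8.4756
Terminal payoffs V(N, i) = max(K - S_T, 0):
  V(3,0) = 0.000000; V(3,1) = 0.000000; V(3,2) = 5.960425; V(3,3) = 14.674359
Backward induction: V(k, i) = exp(-r*dt) * [p * V(k+1, i) + (1-p) * V(k+1, i+1)]; then take max(V_cont, immediate exercise) for American.
  V(2,0) = exp(-r*dt) * [p*0.000000 + (1-p)*0.000000] = 0.000000; exercise = 0.000000; V(2,0) = max -> 0.000000
  V(2,1) = exp(-r*dt) * [p*0.000000 + (1-p)*5.960425] = 3.314996; exercise = 0.000000; V(2,1) = max -> 3.314996
  V(2,2) = exp(-r*dt) * [p*5.960425 + (1-p)*14.674359] = 10.712226; exercise = 11.079678; V(2,2) = max -> 11.079678
  V(1,0) = exp(-r*dt) * [p*0.000000 + (1-p)*3.314996] = 1.843694; exercise = 0.000000; V(1,0) = max -> 1.843694
  V(1,1) = exp(-r*dt) * [p*3.314996 + (1-p)*11.079678] = 7.580844; exercise = 5.960425; V(1,1) = max -> 7.580844
  V(0,0) = exp(-r*dt) * [p*1.843694 + (1-p)*7.580844] = 5.005247; exercise = 0.000000; V(0,0) = max -> 5.005247

Answer: Price = V(0,0) = 5.0052


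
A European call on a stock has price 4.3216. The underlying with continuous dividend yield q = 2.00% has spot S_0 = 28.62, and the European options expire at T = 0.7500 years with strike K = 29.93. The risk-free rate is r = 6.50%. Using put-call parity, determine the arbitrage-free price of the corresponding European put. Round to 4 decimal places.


Answer: Put price = 4.6336

Derivation:
Put-call parity: C - P = S_0 * exp(-qT) - K * exp(-rT).
S_0 * exp(-qT) = 28.6200 * 0.98511194 = 28.19390371
K * exp(-rT) = 29.9300 * 0.95241920 = 28.50590680
P = C - S*exp(-qT) + K*exp(-rT)
P = 4.3216 - 28.19390371 + 28.50590680 = 4.6336


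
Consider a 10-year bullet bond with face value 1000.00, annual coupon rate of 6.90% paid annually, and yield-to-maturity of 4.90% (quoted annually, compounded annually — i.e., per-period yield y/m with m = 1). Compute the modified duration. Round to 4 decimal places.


Coupon per period c = face * coupon_rate / m = 69.000000
Periods per year m = 1; per-period yield y/m = 0.049000
Number of cashflows N = 10
Cashflows (t years, CF_t, discount factor 1/(1+y/m)^(m*t), PV):
  t = 1.0000: CF_t = 69.000000, DF = 0.953289, PV = 65.776930
  t = 2.0000: CF_t = 69.000000, DF = 0.908760, PV = 62.704414
  t = 3.0000: CF_t = 69.000000, DF = 0.866310, PV = 59.775419
  t = 4.0000: CF_t = 69.000000, DF = 0.825844, PV = 56.983240
  t = 5.0000: CF_t = 69.000000, DF = 0.787268, PV = 54.321487
  t = 6.0000: CF_t = 69.000000, DF = 0.750494, PV = 51.784068
  t = 7.0000: CF_t = 69.000000, DF = 0.715437, PV = 49.365174
  t = 8.0000: CF_t = 69.000000, DF = 0.682018, PV = 47.059270
  t = 9.0000: CF_t = 69.000000, DF = 0.650161, PV = 44.861077
  t = 10.0000: CF_t = 1069.000000, DF = 0.619791, PV = 662.556354
Price P = sum_t PV_t = 1155.187433
First compute Macaulay numerator sum_t t * PV_t:
  t * PV_t at t = 1.0000: 65.776930
  t * PV_t at t = 2.0000: 125.408828
  t * PV_t at t = 3.0000: 179.326256
  t * PV_t at t = 4.0000: 227.932959
  t * PV_t at t = 5.0000: 271.607435
  t * PV_t at t = 6.0000: 310.704406
  t * PV_t at t = 7.0000: 345.556219
  t * PV_t at t = 8.0000: 376.474159
  t * PV_t at t = 9.0000: 403.749694
  t * PV_t at t = 10.0000: 6625.563540
Macaulay duration D = 8932.100427 / 1155.187433 = 7.732166
Modified duration = D / (1 + y/m) = 7.732166 / (1 + 0.049000) = 7.370987

Answer: Modified duration = 7.3710


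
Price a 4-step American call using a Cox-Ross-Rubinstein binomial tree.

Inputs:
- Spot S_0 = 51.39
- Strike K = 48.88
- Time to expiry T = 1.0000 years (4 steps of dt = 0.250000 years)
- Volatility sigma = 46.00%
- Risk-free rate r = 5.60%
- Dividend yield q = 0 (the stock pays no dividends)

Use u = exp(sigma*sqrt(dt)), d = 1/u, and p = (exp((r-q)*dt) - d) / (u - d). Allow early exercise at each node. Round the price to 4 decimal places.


dt = T/N = 0.250000
u = exp(sigma*sqrt(dt)) = 1.258600; d = 1/u = 0.794534
p = (exp((r-q)*dt) - d) / (u - d) = 0.473132
Discount per step: exp(-r*dt) = 0.986098
Stock lattice S(k, i) with i counting down-moves:
  k=0: S(0,0) = 51.3900
  k=1: S(1,0) = 64.6795; S(1,1) = 40.8311
  k=2: S(2,0) = 81.4056; S(2,1) = 51.3900; S(2,2) = 32.4417
  k=3: S(3,0) = 102.4570; S(3,1) = 64.6795; S(3,2) = 40.8311; S(3,3) = 25.7760
  k=4: S(4,0) = 128.9524; S(4,1) = 81.4056; S(4,2) = 51.3900; S(4,3) = 32.4417; S(4,4) = 20.4799
Terminal payoffs V(N, i) = max(S_T - K, 0):
  V(4,0) = 80.072433; V(4,1) = 32.525562; V(4,2) = 2.510000; V(4,3) = 0.000000; V(4,4) = 0.000000
Backward induction: V(k, i) = exp(-r*dt) * [p * V(k+1, i) + (1-p) * V(k+1, i+1)]; then take max(V_cont, immediate exercise) for American.
  V(3,0) = exp(-r*dt) * [p*80.072433 + (1-p)*32.525562] = 54.256593; exercise = 53.577041; V(3,0) = max -> 54.256593
  V(3,1) = exp(-r*dt) * [p*32.525562 + (1-p)*2.510000] = 16.479007; exercise = 15.799455; V(3,1) = max -> 16.479007
  V(3,2) = exp(-r*dt) * [p*2.510000 + (1-p)*0.000000] = 1.171052; exercise = 0.000000; V(3,2) = max -> 1.171052
  V(3,3) = exp(-r*dt) * [p*0.000000 + (1-p)*0.000000] = 0.000000; exercise = 0.000000; V(3,3) = max -> 0.000000
  V(2,0) = exp(-r*dt) * [p*54.256593 + (1-p)*16.479007] = 33.875219; exercise = 32.525562; V(2,0) = max -> 33.875219
  V(2,1) = exp(-r*dt) * [p*16.479007 + (1-p)*1.171052] = 8.296770; exercise = 2.510000; V(2,1) = max -> 8.296770
  V(2,2) = exp(-r*dt) * [p*1.171052 + (1-p)*0.000000] = 0.546360; exercise = 0.000000; V(2,2) = max -> 0.546360
  V(1,0) = exp(-r*dt) * [p*33.875219 + (1-p)*8.296770] = 20.115170; exercise = 15.799455; V(1,0) = max -> 20.115170
  V(1,1) = exp(-r*dt) * [p*8.296770 + (1-p)*0.546360] = 4.154754; exercise = 0.000000; V(1,1) = max -> 4.154754
  V(0,0) = exp(-r*dt) * [p*20.115170 + (1-p)*4.154754] = 11.543400; exercise = 2.510000; V(0,0) = max -> 11.543400

Answer: Price = V(0,0) = 11.5434


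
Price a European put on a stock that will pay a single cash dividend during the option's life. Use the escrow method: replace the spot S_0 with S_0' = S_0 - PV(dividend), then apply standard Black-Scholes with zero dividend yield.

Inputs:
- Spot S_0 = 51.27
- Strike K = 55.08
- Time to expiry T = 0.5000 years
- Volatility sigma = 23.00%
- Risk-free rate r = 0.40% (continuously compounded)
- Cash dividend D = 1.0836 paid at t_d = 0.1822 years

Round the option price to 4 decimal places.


PV(D) = D * exp(-r * t_d) = 1.0836 * 0.99927147 = 1.08281056
S_0' = S_0 - PV(D) = 51.2700 - 1.08281056 = 50.18718944
d1 = (ln(S_0'/K) + (r + sigma^2/2)*T) / (sigma*sqrt(T)) = -0.47838461
d2 = d1 - sigma*sqrt(T) = -0.64101917
exp(-rT) = 0.99800200
N(-d1) = 0.68381176; N(-d2) = 0.73924489
P = K * exp(-rT) * N(-d2) - S_0' * N(-d1) = 55.0800 * 0.99800200 * 0.73924489 - 50.18718944 * 0.68381176 = 6.3177

Answer: Price = 6.3177


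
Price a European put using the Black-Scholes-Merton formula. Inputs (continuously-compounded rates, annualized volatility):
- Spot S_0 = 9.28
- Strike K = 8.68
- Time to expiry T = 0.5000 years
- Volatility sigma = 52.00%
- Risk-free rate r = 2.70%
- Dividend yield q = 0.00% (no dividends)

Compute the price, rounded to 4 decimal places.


d1 = (ln(S/K) + (r - q + 0.5*sigma^2) * T) / (sigma * sqrt(T)) = 0.40234381
d2 = d1 - sigma * sqrt(T) = 0.03464828
exp(-rT) = 0.98659072; exp(-qT) = 1.00000000
P = K * exp(-rT) * N(-d2) - S_0 * exp(-qT) * N(-d1)
N(-d1) = 0.34371551; N(-d2) = 0.48618010
P = 8.6800 * 0.98659072 * 0.48618010 - 9.2800 * 1.00000000 * 0.34371551 = 0.9738

Answer: Price = 0.9738


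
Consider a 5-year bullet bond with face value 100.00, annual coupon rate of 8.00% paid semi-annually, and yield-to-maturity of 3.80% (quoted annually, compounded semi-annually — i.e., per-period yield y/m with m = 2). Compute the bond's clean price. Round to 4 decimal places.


Answer: Price = 118.9625

Derivation:
Coupon per period c = face * coupon_rate / m = 4.000000
Periods per year m = 2; per-period yield y/m = 0.019000
Number of cashflows N = 10
Cashflows (t years, CF_t, discount factor 1/(1+y/m)^(m*t), PV):
  t = 0.5000: CF_t = 4.000000, DF = 0.981354, PV = 3.925417
  t = 1.0000: CF_t = 4.000000, DF = 0.963056, PV = 3.852225
  t = 1.5000: CF_t = 4.000000, DF = 0.945099, PV = 3.780397
  t = 2.0000: CF_t = 4.000000, DF = 0.927477, PV = 3.709909
  t = 2.5000: CF_t = 4.000000, DF = 0.910184, PV = 3.640735
  t = 3.0000: CF_t = 4.000000, DF = 0.893213, PV = 3.572851
  t = 3.5000: CF_t = 4.000000, DF = 0.876558, PV = 3.506232
  t = 4.0000: CF_t = 4.000000, DF = 0.860214, PV = 3.440856
  t = 4.5000: CF_t = 4.000000, DF = 0.844175, PV = 3.376699
  t = 5.0000: CF_t = 104.000000, DF = 0.828434, PV = 86.157185
Price P = sum_t PV_t = 118.962506


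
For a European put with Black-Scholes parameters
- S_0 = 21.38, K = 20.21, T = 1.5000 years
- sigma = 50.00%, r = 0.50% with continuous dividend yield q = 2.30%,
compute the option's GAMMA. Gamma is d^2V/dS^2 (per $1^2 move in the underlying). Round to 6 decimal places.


d1 = 0.3539976027; d2 = -0.2583748330
phi(d1) = 0.3747126983; exp(-qT) = 0.9660883397; exp(-rT) = 0.9925280548
Gamma = exp(-qT) * phi(d1) / (S * sigma * sqrt(T)) = 0.9660883397 * 0.3747126983 / (21.3800 * 0.5000 * 1.2247448714) = 0.027650

Answer: Gamma = 0.027650


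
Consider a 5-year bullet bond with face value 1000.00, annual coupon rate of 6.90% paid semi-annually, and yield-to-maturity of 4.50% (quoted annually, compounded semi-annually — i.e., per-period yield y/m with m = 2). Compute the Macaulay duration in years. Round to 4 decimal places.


Answer: Macaulay duration = 4.3526 years

Derivation:
Coupon per period c = face * coupon_rate / m = 34.500000
Periods per year m = 2; per-period yield y/m = 0.022500
Number of cashflows N = 10
Cashflows (t years, CF_t, discount factor 1/(1+y/m)^(m*t), PV):
  t = 0.5000: CF_t = 34.500000, DF = 0.977995, PV = 33.740831
  t = 1.0000: CF_t = 34.500000, DF = 0.956474, PV = 32.998368
  t = 1.5000: CF_t = 34.500000, DF = 0.935427, PV = 32.272243
  t = 2.0000: CF_t = 34.500000, DF = 0.914843, PV = 31.562095
  t = 2.5000: CF_t = 34.500000, DF = 0.894712, PV = 30.867575
  t = 3.0000: CF_t = 34.500000, DF = 0.875024, PV = 30.188337
  t = 3.5000: CF_t = 34.500000, DF = 0.855769, PV = 29.524046
  t = 4.0000: CF_t = 34.500000, DF = 0.836938, PV = 28.874373
  t = 4.5000: CF_t = 34.500000, DF = 0.818522, PV = 28.238996
  t = 5.0000: CF_t = 1034.500000, DF = 0.800510, PV = 828.127732
Price P = sum_t PV_t = 1106.394596
Macaulay numerator sum_t t * PV_t:
  t * PV_t at t = 0.5000: 16.870416
  t * PV_t at t = 1.0000: 32.998368
  t * PV_t at t = 1.5000: 48.408364
  t * PV_t at t = 2.0000: 63.124191
  t * PV_t at t = 2.5000: 77.168937
  t * PV_t at t = 3.0000: 90.565012
  t * PV_t at t = 3.5000: 103.334162
  t * PV_t at t = 4.0000: 115.497492
  t * PV_t at t = 4.5000: 127.075480
  t * PV_t at t = 5.0000: 4140.638659
Macaulay duration D = (sum_t t * PV_t) / P = 4815.681080 / 1106.394596 = 4.352589


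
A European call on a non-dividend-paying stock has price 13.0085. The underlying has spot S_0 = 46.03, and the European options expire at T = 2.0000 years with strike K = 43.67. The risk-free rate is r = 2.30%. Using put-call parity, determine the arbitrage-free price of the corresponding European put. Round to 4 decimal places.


Answer: Put price = 8.6852

Derivation:
Put-call parity: C - P = S_0 * exp(-qT) - K * exp(-rT).
S_0 * exp(-qT) = 46.0300 * 1.00000000 = 46.03000000
K * exp(-rT) = 43.6700 * 0.95504196 = 41.70668249
P = C - S*exp(-qT) + K*exp(-rT)
P = 13.0085 - 46.03000000 + 41.70668249 = 8.6852


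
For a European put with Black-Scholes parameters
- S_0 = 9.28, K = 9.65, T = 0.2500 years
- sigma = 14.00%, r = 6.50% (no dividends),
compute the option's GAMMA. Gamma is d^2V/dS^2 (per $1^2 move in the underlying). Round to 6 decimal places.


d1 = -0.2913766936; d2 = -0.3613766936
phi(d1) = 0.3823615232; exp(-qT) = 1.0000000000; exp(-rT) = 0.9838813190
Gamma = exp(-qT) * phi(d1) / (S * sigma * sqrt(T)) = 1.0000000000 * 0.3823615232 / (9.2800 * 0.1400 * 0.5000000000) = 0.588611

Answer: Gamma = 0.588611


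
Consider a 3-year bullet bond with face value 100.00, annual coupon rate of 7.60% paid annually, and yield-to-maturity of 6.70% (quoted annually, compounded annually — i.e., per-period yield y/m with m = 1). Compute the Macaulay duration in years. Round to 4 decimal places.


Answer: Macaulay duration = 2.7956 years

Derivation:
Coupon per period c = face * coupon_rate / m = 7.600000
Periods per year m = 1; per-period yield y/m = 0.067000
Number of cashflows N = 3
Cashflows (t years, CF_t, discount factor 1/(1+y/m)^(m*t), PV):
  t = 1.0000: CF_t = 7.600000, DF = 0.937207, PV = 7.122774
  t = 2.0000: CF_t = 7.600000, DF = 0.878357, PV = 6.675515
  t = 3.0000: CF_t = 107.600000, DF = 0.823203, PV = 88.576601
Price P = sum_t PV_t = 102.374890
Macaulay numerator sum_t t * PV_t:
  t * PV_t at t = 1.0000: 7.122774
  t * PV_t at t = 2.0000: 13.351029
  t * PV_t at t = 3.0000: 265.729804
Macaulay duration D = (sum_t t * PV_t) / P = 286.203608 / 102.374890 = 2.795643


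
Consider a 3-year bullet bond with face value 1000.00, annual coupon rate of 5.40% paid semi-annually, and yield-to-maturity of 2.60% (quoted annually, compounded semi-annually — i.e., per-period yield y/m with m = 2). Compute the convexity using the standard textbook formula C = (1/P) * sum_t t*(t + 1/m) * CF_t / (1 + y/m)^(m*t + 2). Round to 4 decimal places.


Coupon per period c = face * coupon_rate / m = 27.000000
Periods per year m = 2; per-period yield y/m = 0.013000
Number of cashflows N = 6
Cashflows (t years, CF_t, discount factor 1/(1+y/m)^(m*t), PV):
  t = 0.5000: CF_t = 27.000000, DF = 0.987167, PV = 26.653504
  t = 1.0000: CF_t = 27.000000, DF = 0.974498, PV = 26.311456
  t = 1.5000: CF_t = 27.000000, DF = 0.961992, PV = 25.973796
  t = 2.0000: CF_t = 27.000000, DF = 0.949647, PV = 25.640470
  t = 2.5000: CF_t = 27.000000, DF = 0.937460, PV = 25.311422
  t = 3.0000: CF_t = 1027.000000, DF = 0.925429, PV = 950.416071
Price P = sum_t PV_t = 1080.306719
Convexity numerator sum_t t*(t + 1/m) * CF_t / (1+y/m)^(m*t + 2):
  t = 0.5000: term = 12.986898
  t = 1.0000: term = 38.460705
  t = 1.5000: term = 75.934265
  t = 2.0000: term = 124.932979
  t = 2.5000: term = 184.994540
  t = 3.0000: term = 9724.878404
Convexity = (1/P) * sum = 10162.187791 / 1080.306719 = 9.406762

Answer: Convexity = 9.4068


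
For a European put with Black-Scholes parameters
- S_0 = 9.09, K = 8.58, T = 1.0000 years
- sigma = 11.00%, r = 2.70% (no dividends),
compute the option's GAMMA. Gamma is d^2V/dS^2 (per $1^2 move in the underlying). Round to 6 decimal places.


Answer: Gamma = 0.283808

Derivation:
d1 = 0.8253726790; d2 = 0.7153726790
phi(d1) = 0.2837792696; exp(-qT) = 1.0000000000; exp(-rT) = 0.9733612415
Gamma = exp(-qT) * phi(d1) / (S * sigma * sqrt(T)) = 1.0000000000 * 0.2837792696 / (9.0900 * 0.1100 * 1.0000000000) = 0.283808


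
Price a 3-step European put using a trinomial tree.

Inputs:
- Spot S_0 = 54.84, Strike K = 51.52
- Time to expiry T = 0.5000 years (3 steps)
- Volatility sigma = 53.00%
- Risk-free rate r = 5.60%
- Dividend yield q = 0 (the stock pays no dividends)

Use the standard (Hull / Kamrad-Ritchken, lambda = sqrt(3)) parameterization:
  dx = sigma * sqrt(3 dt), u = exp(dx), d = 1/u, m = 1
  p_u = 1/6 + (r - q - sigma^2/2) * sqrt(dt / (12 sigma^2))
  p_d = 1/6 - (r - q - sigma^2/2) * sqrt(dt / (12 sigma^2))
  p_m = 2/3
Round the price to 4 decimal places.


Answer: Price = V(0,0) = 5.4493

Derivation:
dt = T/N = 0.166667; dx = sigma*sqrt(3*dt) = 0.374767
u = exp(dx) = 1.454652; d = 1/u = 0.687450
p_u = 0.147888, p_m = 0.666667, p_d = 0.185445
Discount per step: exp(-r*dt) = 0.990710
Stock lattice S(k, j) with j the centered position index:
  k=0: S(0,+0) = 54.8400
  k=1: S(1,-1) = 37.6997; S(1,+0) = 54.8400; S(1,+1) = 79.7731
  k=2: S(2,-2) = 25.9167; S(2,-1) = 37.6997; S(2,+0) = 54.8400; S(2,+1) = 79.7731; S(2,+2) = 116.0421
  k=3: S(3,-3) = 17.8164; S(3,-2) = 25.9167; S(3,-1) = 37.6997; S(3,+0) = 54.8400; S(3,+1) = 79.7731; S(3,+2) = 116.0421; S(3,+3) = 168.8009
Terminal payoffs V(N, j) = max(K - S_T, 0):
  V(3,-3) = 33.703588; V(3,-2) = 25.603323; V(3,-1) = 13.820258; V(3,+0) = 0.000000; V(3,+1) = 0.000000; V(3,+2) = 0.000000; V(3,+3) = 0.000000
Backward induction: V(k, j) = exp(-r*dt) * [p_u * V(k+1, j+1) + p_m * V(k+1, j) + p_d * V(k+1, j-1)]
  V(2,-2) = exp(-r*dt) * [p_u*13.820258 + p_m*25.603323 + p_d*33.703588] = 25.127280
  V(2,-1) = exp(-r*dt) * [p_u*0.000000 + p_m*13.820258 + p_d*25.603323] = 13.831813
  V(2,+0) = exp(-r*dt) * [p_u*0.000000 + p_m*0.000000 + p_d*13.820258] = 2.539089
  V(2,+1) = exp(-r*dt) * [p_u*0.000000 + p_m*0.000000 + p_d*0.000000] = 0.000000
  V(2,+2) = exp(-r*dt) * [p_u*0.000000 + p_m*0.000000 + p_d*0.000000] = 0.000000
  V(1,-1) = exp(-r*dt) * [p_u*2.539089 + p_m*13.831813 + p_d*25.127280] = 14.123998
  V(1,+0) = exp(-r*dt) * [p_u*0.000000 + p_m*2.539089 + p_d*13.831813] = 4.218212
  V(1,+1) = exp(-r*dt) * [p_u*0.000000 + p_m*0.000000 + p_d*2.539089] = 0.466487
  V(0,+0) = exp(-r*dt) * [p_u*0.466487 + p_m*4.218212 + p_d*14.123998] = 5.449257


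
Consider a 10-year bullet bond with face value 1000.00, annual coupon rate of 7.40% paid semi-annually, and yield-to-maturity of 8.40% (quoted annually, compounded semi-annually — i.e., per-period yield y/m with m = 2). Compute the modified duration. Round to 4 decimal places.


Coupon per period c = face * coupon_rate / m = 37.000000
Periods per year m = 2; per-period yield y/m = 0.042000
Number of cashflows N = 20
Cashflows (t years, CF_t, discount factor 1/(1+y/m)^(m*t), PV):
  t = 0.5000: CF_t = 37.000000, DF = 0.959693, PV = 35.508637
  t = 1.0000: CF_t = 37.000000, DF = 0.921010, PV = 34.077387
  t = 1.5000: CF_t = 37.000000, DF = 0.883887, PV = 32.703826
  t = 2.0000: CF_t = 37.000000, DF = 0.848260, PV = 31.385630
  t = 2.5000: CF_t = 37.000000, DF = 0.814069, PV = 30.120566
  t = 3.0000: CF_t = 37.000000, DF = 0.781257, PV = 28.906493
  t = 3.5000: CF_t = 37.000000, DF = 0.749766, PV = 27.741356
  t = 4.0000: CF_t = 37.000000, DF = 0.719545, PV = 26.623183
  t = 4.5000: CF_t = 37.000000, DF = 0.690543, PV = 25.550079
  t = 5.0000: CF_t = 37.000000, DF = 0.662709, PV = 24.520230
  t = 5.5000: CF_t = 37.000000, DF = 0.635997, PV = 23.531890
  t = 6.0000: CF_t = 37.000000, DF = 0.610362, PV = 22.583388
  t = 6.5000: CF_t = 37.000000, DF = 0.585760, PV = 21.673117
  t = 7.0000: CF_t = 37.000000, DF = 0.562150, PV = 20.799537
  t = 7.5000: CF_t = 37.000000, DF = 0.539491, PV = 19.961168
  t = 8.0000: CF_t = 37.000000, DF = 0.517746, PV = 19.156591
  t = 8.5000: CF_t = 37.000000, DF = 0.496877, PV = 18.384444
  t = 9.0000: CF_t = 37.000000, DF = 0.476849, PV = 17.643420
  t = 9.5000: CF_t = 37.000000, DF = 0.457629, PV = 16.932265
  t = 10.0000: CF_t = 1037.000000, DF = 0.439183, PV = 455.432876
Price P = sum_t PV_t = 933.236083
First compute Macaulay numerator sum_t t * PV_t:
  t * PV_t at t = 0.5000: 17.754319
  t * PV_t at t = 1.0000: 34.077387
  t * PV_t at t = 1.5000: 49.055739
  t * PV_t at t = 2.0000: 62.771260
  t * PV_t at t = 2.5000: 75.301415
  t * PV_t at t = 3.0000: 86.719480
  t * PV_t at t = 3.5000: 97.094747
  t * PV_t at t = 4.0000: 106.492731
  t * PV_t at t = 4.5000: 114.975357
  t * PV_t at t = 5.0000: 122.601149
  t * PV_t at t = 5.5000: 129.425397
  t * PV_t at t = 6.0000: 135.500328
  t * PV_t at t = 6.5000: 140.875261
  t * PV_t at t = 7.0000: 145.596756
  t * PV_t at t = 7.5000: 149.708756
  t * PV_t at t = 8.0000: 153.252726
  t * PV_t at t = 8.5000: 156.267775
  t * PV_t at t = 9.0000: 158.790784
  t * PV_t at t = 9.5000: 160.856520
  t * PV_t at t = 10.0000: 4554.328756
Macaulay duration D = 6651.446642 / 933.236083 = 7.127293
Modified duration = D / (1 + y/m) = 7.127293 / (1 + 0.042000) = 6.840012

Answer: Modified duration = 6.8400


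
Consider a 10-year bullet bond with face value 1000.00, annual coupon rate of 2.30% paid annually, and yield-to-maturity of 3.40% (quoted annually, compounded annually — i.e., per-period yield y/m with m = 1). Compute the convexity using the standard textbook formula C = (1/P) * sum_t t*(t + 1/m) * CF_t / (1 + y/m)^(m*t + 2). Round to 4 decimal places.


Answer: Convexity = 89.1671

Derivation:
Coupon per period c = face * coupon_rate / m = 23.000000
Periods per year m = 1; per-period yield y/m = 0.034000
Number of cashflows N = 10
Cashflows (t years, CF_t, discount factor 1/(1+y/m)^(m*t), PV):
  t = 1.0000: CF_t = 23.000000, DF = 0.967118, PV = 22.243714
  t = 2.0000: CF_t = 23.000000, DF = 0.935317, PV = 21.512296
  t = 3.0000: CF_t = 23.000000, DF = 0.904562, PV = 20.804928
  t = 4.0000: CF_t = 23.000000, DF = 0.874818, PV = 20.120820
  t = 5.0000: CF_t = 23.000000, DF = 0.846052, PV = 19.459207
  t = 6.0000: CF_t = 23.000000, DF = 0.818233, PV = 18.819349
  t = 7.0000: CF_t = 23.000000, DF = 0.791327, PV = 18.200531
  t = 8.0000: CF_t = 23.000000, DF = 0.765307, PV = 17.602061
  t = 9.0000: CF_t = 23.000000, DF = 0.740142, PV = 17.023270
  t = 10.0000: CF_t = 1023.000000, DF = 0.715805, PV = 732.268321
Price P = sum_t PV_t = 908.054497
Convexity numerator sum_t t*(t + 1/m) * CF_t / (1+y/m)^(m*t + 2):
  t = 1.0000: term = 41.609856
  t = 2.0000: term = 120.724921
  t = 3.0000: term = 233.510486
  t = 4.0000: term = 376.386986
  t = 5.0000: term = 546.015938
  t = 6.0000: term = 739.286569
  t = 7.0000: term = 953.303120
  t = 8.0000: term = 1185.372765
  t = 9.0000: term = 1432.994155
  t = 10.0000: term = 75339.347367
Convexity = (1/P) * sum = 80968.552165 / 908.054497 = 89.167063


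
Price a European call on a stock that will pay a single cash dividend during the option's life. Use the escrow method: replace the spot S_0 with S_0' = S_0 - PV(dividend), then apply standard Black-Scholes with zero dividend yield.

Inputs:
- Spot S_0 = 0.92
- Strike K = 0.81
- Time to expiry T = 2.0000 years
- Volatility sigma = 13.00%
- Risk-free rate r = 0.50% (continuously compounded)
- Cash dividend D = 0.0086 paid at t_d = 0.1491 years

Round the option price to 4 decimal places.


Answer: Price = 0.1320

Derivation:
PV(D) = D * exp(-r * t_d) = 0.0086 * 0.99925478 = 0.00859359
S_0' = S_0 - PV(D) = 0.9200 - 0.00859359 = 0.91140641
d1 = (ln(S_0'/K) + (r + sigma^2/2)*T) / (sigma*sqrt(T)) = 0.78790550
d2 = d1 - sigma*sqrt(T) = 0.60405773
exp(-rT) = 0.99004983
N(d1) = 0.78462401; N(d2) = 0.72709737
C = S_0' * N(d1) - K * exp(-rT) * N(d2) = 0.91140641 * 0.78462401 - 0.8100 * 0.99004983 * 0.72709737 = 0.1320


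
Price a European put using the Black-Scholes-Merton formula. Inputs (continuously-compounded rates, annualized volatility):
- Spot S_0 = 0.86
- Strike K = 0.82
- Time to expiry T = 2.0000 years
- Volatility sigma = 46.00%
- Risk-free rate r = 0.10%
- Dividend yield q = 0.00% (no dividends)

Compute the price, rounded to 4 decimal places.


Answer: Price = 0.1938

Derivation:
d1 = (ln(S/K) + (r - q + 0.5*sigma^2) * T) / (sigma * sqrt(T)) = 0.40155679
d2 = d1 - sigma * sqrt(T) = -0.24898145
exp(-rT) = 0.99800200; exp(-qT) = 1.00000000
P = K * exp(-rT) * N(-d2) - S_0 * exp(-qT) * N(-d1)
N(-d1) = 0.34400512; N(-d2) = 0.59831243
P = 0.8200 * 0.99800200 * 0.59831243 - 0.8600 * 1.00000000 * 0.34400512 = 0.1938


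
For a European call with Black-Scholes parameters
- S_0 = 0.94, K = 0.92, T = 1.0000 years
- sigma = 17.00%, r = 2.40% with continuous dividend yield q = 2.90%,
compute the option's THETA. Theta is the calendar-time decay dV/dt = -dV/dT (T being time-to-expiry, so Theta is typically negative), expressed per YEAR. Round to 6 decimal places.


d1 = 0.1820953248; d2 = 0.0120953248
phi(d1) = 0.3923826031; exp(-qT) = 0.9714164645; exp(-rT) = 0.9762857098
Theta = -S*exp(-qT)*phi(d1)*sigma/(2*sqrt(T)) - r*K*exp(-rT)*N(d2) + q*S*exp(-qT)*N(d1)
N(d1) = 0.5722460412; N(d2) = 0.5048252188; sqrt(T) = 1.0000000000
Term 1 = -0.9400 * 0.9714164645 * 0.3923826031 * 0.1700 / (2 * 1.0000000000) = -0.0304552370
Term 2 = -0.0240 * 0.9200 * 0.9762857098 * 0.5048252188 = -0.0108822085
Term 3 = 0.0290 * 0.9400 * 0.9714164645 * 0.5722460412 = 0.0151535403
Theta = -0.0304552370 + (-0.0108822085) + (0.0151535403) = -0.026184

Answer: Theta = -0.026184


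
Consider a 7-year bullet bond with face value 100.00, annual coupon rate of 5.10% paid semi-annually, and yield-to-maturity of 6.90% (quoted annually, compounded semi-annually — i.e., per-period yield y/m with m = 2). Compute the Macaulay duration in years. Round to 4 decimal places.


Answer: Macaulay duration = 5.9075 years

Derivation:
Coupon per period c = face * coupon_rate / m = 2.550000
Periods per year m = 2; per-period yield y/m = 0.034500
Number of cashflows N = 14
Cashflows (t years, CF_t, discount factor 1/(1+y/m)^(m*t), PV):
  t = 0.5000: CF_t = 2.550000, DF = 0.966651, PV = 2.464959
  t = 1.0000: CF_t = 2.550000, DF = 0.934413, PV = 2.382754
  t = 1.5000: CF_t = 2.550000, DF = 0.903251, PV = 2.303290
  t = 2.0000: CF_t = 2.550000, DF = 0.873128, PV = 2.226477
  t = 2.5000: CF_t = 2.550000, DF = 0.844010, PV = 2.152225
  t = 3.0000: CF_t = 2.550000, DF = 0.815863, PV = 2.080450
  t = 3.5000: CF_t = 2.550000, DF = 0.788654, PV = 2.011068
  t = 4.0000: CF_t = 2.550000, DF = 0.762353, PV = 1.944000
  t = 4.5000: CF_t = 2.550000, DF = 0.736929, PV = 1.879169
  t = 5.0000: CF_t = 2.550000, DF = 0.712353, PV = 1.816499
  t = 5.5000: CF_t = 2.550000, DF = 0.688596, PV = 1.755920
  t = 6.0000: CF_t = 2.550000, DF = 0.665632, PV = 1.697361
  t = 6.5000: CF_t = 2.550000, DF = 0.643433, PV = 1.640755
  t = 7.0000: CF_t = 102.550000, DF = 0.621975, PV = 63.783557
Price P = sum_t PV_t = 90.138484
Macaulay numerator sum_t t * PV_t:
  t * PV_t at t = 0.5000: 1.232479
  t * PV_t at t = 1.0000: 2.382754
  t * PV_t at t = 1.5000: 3.454936
  t * PV_t at t = 2.0000: 4.452954
  t * PV_t at t = 2.5000: 5.380563
  t * PV_t at t = 3.0000: 6.241349
  t * PV_t at t = 3.5000: 7.038737
  t * PV_t at t = 4.0000: 7.775999
  t * PV_t at t = 4.5000: 8.456258
  t * PV_t at t = 5.0000: 9.082496
  t * PV_t at t = 5.5000: 9.657560
  t * PV_t at t = 6.0000: 10.184166
  t * PV_t at t = 6.5000: 10.664908
  t * PV_t at t = 7.0000: 446.484899
Macaulay duration D = (sum_t t * PV_t) / P = 532.490059 / 90.138484 = 5.907466


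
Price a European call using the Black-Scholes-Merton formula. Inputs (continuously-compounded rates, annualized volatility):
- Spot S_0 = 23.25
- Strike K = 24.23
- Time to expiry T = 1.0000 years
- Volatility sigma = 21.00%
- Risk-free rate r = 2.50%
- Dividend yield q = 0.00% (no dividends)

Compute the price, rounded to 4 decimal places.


d1 = (ln(S/K) + (r - q + 0.5*sigma^2) * T) / (sigma * sqrt(T)) = 0.02744570
d2 = d1 - sigma * sqrt(T) = -0.18255430
exp(-rT) = 0.97530991; exp(-qT) = 1.00000000
C = S_0 * exp(-qT) * N(d1) - K * exp(-rT) * N(d2)
N(d1) = 0.51094788; N(d2) = 0.42757387
C = 23.2500 * 1.00000000 * 0.51094788 - 24.2300 * 0.97530991 * 0.42757387 = 1.7752

Answer: Price = 1.7752


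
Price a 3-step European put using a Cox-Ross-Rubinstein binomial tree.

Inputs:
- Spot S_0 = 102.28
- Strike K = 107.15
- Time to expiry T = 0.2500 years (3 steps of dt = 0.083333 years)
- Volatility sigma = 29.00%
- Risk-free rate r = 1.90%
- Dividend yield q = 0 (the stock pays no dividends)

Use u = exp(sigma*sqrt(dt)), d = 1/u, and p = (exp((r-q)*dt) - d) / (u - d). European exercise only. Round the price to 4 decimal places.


Answer: Price = V(0,0) = 8.6659

Derivation:
dt = T/N = 0.083333
u = exp(sigma*sqrt(dt)) = 1.087320; d = 1/u = 0.919693
p = (exp((r-q)*dt) - d) / (u - d) = 0.488536
Discount per step: exp(-r*dt) = 0.998418
Stock lattice S(k, i) with i counting down-moves:
  k=0: S(0,0) = 102.2800
  k=1: S(1,0) = 111.2111; S(1,1) = 94.0662
  k=2: S(2,0) = 120.9220; S(2,1) = 102.2800; S(2,2) = 86.5120
  k=3: S(3,0) = 131.4809; S(3,1) = 111.2111; S(3,2) = 94.0662; S(3,3) = 79.5644
Terminal payoffs V(N, i) = max(K - S_T, 0):
  V(3,0) = 0.000000; V(3,1) = 0.000000; V(3,2) = 13.083840; V(3,3) = 27.585598
Backward induction: V(k, i) = exp(-r*dt) * [p * V(k+1, i) + (1-p) * V(k+1, i+1)].
  V(2,0) = exp(-r*dt) * [p*0.000000 + (1-p)*0.000000] = 0.000000
  V(2,1) = exp(-r*dt) * [p*0.000000 + (1-p)*13.083840] = 6.681322
  V(2,2) = exp(-r*dt) * [p*13.083840 + (1-p)*27.585598] = 20.468529
  V(1,0) = exp(-r*dt) * [p*0.000000 + (1-p)*6.681322] = 3.411847
  V(1,1) = exp(-r*dt) * [p*6.681322 + (1-p)*20.468529] = 13.711251
  V(0,0) = exp(-r*dt) * [p*3.411847 + (1-p)*13.711251] = 8.665886


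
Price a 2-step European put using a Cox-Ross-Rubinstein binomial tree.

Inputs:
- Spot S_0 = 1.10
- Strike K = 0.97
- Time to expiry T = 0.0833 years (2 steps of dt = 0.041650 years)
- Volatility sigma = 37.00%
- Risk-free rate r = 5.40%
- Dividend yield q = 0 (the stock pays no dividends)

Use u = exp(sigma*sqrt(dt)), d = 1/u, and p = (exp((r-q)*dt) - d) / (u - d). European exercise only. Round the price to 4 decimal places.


dt = T/N = 0.041650
u = exp(sigma*sqrt(dt)) = 1.078435; d = 1/u = 0.927270
p = (exp((r-q)*dt) - d) / (u - d) = 0.496026
Discount per step: exp(-r*dt) = 0.997753
Stock lattice S(k, i) with i counting down-moves:
  k=0: S(0,0) = 1.1000
  k=1: S(1,0) = 1.1863; S(1,1) = 1.0200
  k=2: S(2,0) = 1.2793; S(2,1) = 1.1000; S(2,2) = 0.9458
Terminal payoffs V(N, i) = max(K - S_T, 0):
  V(2,0) = 0.000000; V(2,1) = 0.000000; V(2,2) = 0.024188
Backward induction: V(k, i) = exp(-r*dt) * [p * V(k+1, i) + (1-p) * V(k+1, i+1)].
  V(1,0) = exp(-r*dt) * [p*0.000000 + (1-p)*0.000000] = 0.000000
  V(1,1) = exp(-r*dt) * [p*0.000000 + (1-p)*0.024188] = 0.012163
  V(0,0) = exp(-r*dt) * [p*0.000000 + (1-p)*0.012163] = 0.006116

Answer: Price = V(0,0) = 0.0061


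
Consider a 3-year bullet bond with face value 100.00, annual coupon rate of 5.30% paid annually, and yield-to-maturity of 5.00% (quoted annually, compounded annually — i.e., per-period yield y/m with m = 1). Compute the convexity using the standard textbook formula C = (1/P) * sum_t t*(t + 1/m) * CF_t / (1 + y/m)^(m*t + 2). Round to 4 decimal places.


Coupon per period c = face * coupon_rate / m = 5.300000
Periods per year m = 1; per-period yield y/m = 0.050000
Number of cashflows N = 3
Cashflows (t years, CF_t, discount factor 1/(1+y/m)^(m*t), PV):
  t = 1.0000: CF_t = 5.300000, DF = 0.952381, PV = 5.047619
  t = 2.0000: CF_t = 5.300000, DF = 0.907029, PV = 4.807256
  t = 3.0000: CF_t = 105.300000, DF = 0.863838, PV = 90.962099
Price P = sum_t PV_t = 100.816974
Convexity numerator sum_t t*(t + 1/m) * CF_t / (1+y/m)^(m*t + 2):
  t = 1.0000: term = 9.156679
  t = 2.0000: term = 26.161939
  t = 3.0000: term = 990.063664
Convexity = (1/P) * sum = 1025.382281 / 100.816974 = 10.170731

Answer: Convexity = 10.1707


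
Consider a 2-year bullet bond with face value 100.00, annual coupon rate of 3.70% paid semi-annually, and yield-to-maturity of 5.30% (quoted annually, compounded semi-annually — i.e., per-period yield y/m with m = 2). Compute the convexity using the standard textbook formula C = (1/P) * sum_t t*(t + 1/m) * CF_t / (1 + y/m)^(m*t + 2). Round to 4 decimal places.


Coupon per period c = face * coupon_rate / m = 1.850000
Periods per year m = 2; per-period yield y/m = 0.026500
Number of cashflows N = 4
Cashflows (t years, CF_t, discount factor 1/(1+y/m)^(m*t), PV):
  t = 0.5000: CF_t = 1.850000, DF = 0.974184, PV = 1.802241
  t = 1.0000: CF_t = 1.850000, DF = 0.949035, PV = 1.755714
  t = 1.5000: CF_t = 1.850000, DF = 0.924535, PV = 1.710389
  t = 2.0000: CF_t = 101.850000, DF = 0.900667, PV = 91.732920
Price P = sum_t PV_t = 97.001264
Convexity numerator sum_t t*(t + 1/m) * CF_t / (1+y/m)^(m*t + 2):
  t = 0.5000: term = 0.855194
  t = 1.0000: term = 2.499351
  t = 1.5000: term = 4.869655
  t = 2.0000: term = 435.288622
Convexity = (1/P) * sum = 443.512822 / 97.001264 = 4.572238

Answer: Convexity = 4.5722


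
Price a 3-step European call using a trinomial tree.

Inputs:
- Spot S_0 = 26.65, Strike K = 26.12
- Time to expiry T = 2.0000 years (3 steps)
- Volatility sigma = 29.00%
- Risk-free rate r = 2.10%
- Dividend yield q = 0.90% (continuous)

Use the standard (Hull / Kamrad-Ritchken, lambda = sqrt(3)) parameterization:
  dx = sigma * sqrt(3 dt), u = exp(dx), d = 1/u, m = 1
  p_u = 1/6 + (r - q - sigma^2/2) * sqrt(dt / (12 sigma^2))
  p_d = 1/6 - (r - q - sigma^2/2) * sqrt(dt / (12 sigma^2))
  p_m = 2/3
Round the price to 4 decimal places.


dt = T/N = 0.666667; dx = sigma*sqrt(3*dt) = 0.410122
u = exp(dx) = 1.507002; d = 1/u = 0.663569
p_u = 0.142243, p_m = 0.666667, p_d = 0.191090
Discount per step: exp(-r*dt) = 0.986098
Stock lattice S(k, j) with j the centered position index:
  k=0: S(0,+0) = 26.6500
  k=1: S(1,-1) = 17.6841; S(1,+0) = 26.6500; S(1,+1) = 40.1616
  k=2: S(2,-2) = 11.7346; S(2,-1) = 17.6841; S(2,+0) = 26.6500; S(2,+1) = 40.1616; S(2,+2) = 60.5236
  k=3: S(3,-3) = 7.7867; S(3,-2) = 11.7346; S(3,-1) = 17.6841; S(3,+0) = 26.6500; S(3,+1) = 40.1616; S(3,+2) = 60.5236; S(3,+3) = 91.2091
Terminal payoffs V(N, j) = max(S_T - K, 0):
  V(3,-3) = 0.000000; V(3,-2) = 0.000000; V(3,-1) = 0.000000; V(3,+0) = 0.530000; V(3,+1) = 14.041591; V(3,+2) = 34.403579; V(3,+3) = 65.089125
Backward induction: V(k, j) = exp(-r*dt) * [p_u * V(k+1, j+1) + p_m * V(k+1, j) + p_d * V(k+1, j-1)]
  V(2,-2) = exp(-r*dt) * [p_u*0.000000 + p_m*0.000000 + p_d*0.000000] = 0.000000
  V(2,-1) = exp(-r*dt) * [p_u*0.530000 + p_m*0.000000 + p_d*0.000000] = 0.074341
  V(2,+0) = exp(-r*dt) * [p_u*14.041591 + p_m*0.530000 + p_d*0.000000] = 2.317972
  V(2,+1) = exp(-r*dt) * [p_u*34.403579 + p_m*14.041591 + p_d*0.530000] = 14.156424
  V(2,+2) = exp(-r*dt) * [p_u*65.089125 + p_m*34.403579 + p_d*14.041591] = 34.392524
  V(1,-1) = exp(-r*dt) * [p_u*2.317972 + p_m*0.074341 + p_d*0.000000] = 0.374003
  V(1,+0) = exp(-r*dt) * [p_u*14.156424 + p_m*2.317972 + p_d*0.074341] = 3.523497
  V(1,+1) = exp(-r*dt) * [p_u*34.392524 + p_m*14.156424 + p_d*2.317972] = 14.567279
  V(0,+0) = exp(-r*dt) * [p_u*14.567279 + p_m*3.523497 + p_d*0.374003] = 4.430103

Answer: Price = V(0,0) = 4.4301
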